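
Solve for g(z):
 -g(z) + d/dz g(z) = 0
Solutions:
 g(z) = C1*exp(z)


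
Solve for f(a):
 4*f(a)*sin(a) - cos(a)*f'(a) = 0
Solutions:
 f(a) = C1/cos(a)^4


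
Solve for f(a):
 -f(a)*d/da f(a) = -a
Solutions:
 f(a) = -sqrt(C1 + a^2)
 f(a) = sqrt(C1 + a^2)


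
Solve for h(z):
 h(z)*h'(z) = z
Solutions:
 h(z) = -sqrt(C1 + z^2)
 h(z) = sqrt(C1 + z^2)


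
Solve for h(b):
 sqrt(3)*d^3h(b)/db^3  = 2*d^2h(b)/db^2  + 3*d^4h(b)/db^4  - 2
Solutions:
 h(b) = C1 + C2*b + b^2/2 + (C3*sin(sqrt(21)*b/6) + C4*cos(sqrt(21)*b/6))*exp(sqrt(3)*b/6)


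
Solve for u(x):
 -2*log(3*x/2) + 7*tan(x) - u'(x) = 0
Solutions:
 u(x) = C1 - 2*x*log(x) - 2*x*log(3) + 2*x*log(2) + 2*x - 7*log(cos(x))


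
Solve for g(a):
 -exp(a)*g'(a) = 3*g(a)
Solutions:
 g(a) = C1*exp(3*exp(-a))


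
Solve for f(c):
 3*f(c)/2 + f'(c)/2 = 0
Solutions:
 f(c) = C1*exp(-3*c)


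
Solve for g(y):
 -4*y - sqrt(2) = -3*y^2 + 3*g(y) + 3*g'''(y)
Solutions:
 g(y) = C3*exp(-y) + y^2 - 4*y/3 + (C1*sin(sqrt(3)*y/2) + C2*cos(sqrt(3)*y/2))*exp(y/2) - sqrt(2)/3


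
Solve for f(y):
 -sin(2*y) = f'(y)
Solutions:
 f(y) = C1 + cos(2*y)/2


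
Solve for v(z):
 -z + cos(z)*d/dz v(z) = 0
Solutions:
 v(z) = C1 + Integral(z/cos(z), z)


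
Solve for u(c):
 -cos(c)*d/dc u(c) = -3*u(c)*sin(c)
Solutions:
 u(c) = C1/cos(c)^3


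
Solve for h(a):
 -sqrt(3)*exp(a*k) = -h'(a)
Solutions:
 h(a) = C1 + sqrt(3)*exp(a*k)/k


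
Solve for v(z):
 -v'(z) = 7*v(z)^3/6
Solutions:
 v(z) = -sqrt(3)*sqrt(-1/(C1 - 7*z))
 v(z) = sqrt(3)*sqrt(-1/(C1 - 7*z))


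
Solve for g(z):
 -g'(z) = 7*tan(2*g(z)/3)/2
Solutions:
 g(z) = -3*asin(C1*exp(-7*z/3))/2 + 3*pi/2
 g(z) = 3*asin(C1*exp(-7*z/3))/2


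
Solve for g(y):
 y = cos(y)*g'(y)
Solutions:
 g(y) = C1 + Integral(y/cos(y), y)


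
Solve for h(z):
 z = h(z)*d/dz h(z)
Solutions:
 h(z) = -sqrt(C1 + z^2)
 h(z) = sqrt(C1 + z^2)


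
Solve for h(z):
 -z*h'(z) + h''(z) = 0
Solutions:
 h(z) = C1 + C2*erfi(sqrt(2)*z/2)


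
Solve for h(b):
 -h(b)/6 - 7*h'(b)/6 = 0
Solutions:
 h(b) = C1*exp(-b/7)


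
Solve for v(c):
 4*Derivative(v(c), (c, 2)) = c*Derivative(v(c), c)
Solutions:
 v(c) = C1 + C2*erfi(sqrt(2)*c/4)


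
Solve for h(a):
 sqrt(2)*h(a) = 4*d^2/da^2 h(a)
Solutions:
 h(a) = C1*exp(-2^(1/4)*a/2) + C2*exp(2^(1/4)*a/2)


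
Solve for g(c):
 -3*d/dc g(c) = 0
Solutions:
 g(c) = C1


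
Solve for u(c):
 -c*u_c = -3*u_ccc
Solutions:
 u(c) = C1 + Integral(C2*airyai(3^(2/3)*c/3) + C3*airybi(3^(2/3)*c/3), c)


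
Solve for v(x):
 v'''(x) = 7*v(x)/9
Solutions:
 v(x) = C3*exp(21^(1/3)*x/3) + (C1*sin(3^(5/6)*7^(1/3)*x/6) + C2*cos(3^(5/6)*7^(1/3)*x/6))*exp(-21^(1/3)*x/6)


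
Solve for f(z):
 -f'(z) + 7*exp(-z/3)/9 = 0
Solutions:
 f(z) = C1 - 7*exp(-z/3)/3


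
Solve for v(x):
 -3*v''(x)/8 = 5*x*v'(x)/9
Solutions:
 v(x) = C1 + C2*erf(2*sqrt(15)*x/9)


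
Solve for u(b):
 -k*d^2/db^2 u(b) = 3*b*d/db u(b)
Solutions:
 u(b) = C1 + C2*sqrt(k)*erf(sqrt(6)*b*sqrt(1/k)/2)


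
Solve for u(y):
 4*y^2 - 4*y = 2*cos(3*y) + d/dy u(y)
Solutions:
 u(y) = C1 + 4*y^3/3 - 2*y^2 - 2*sin(3*y)/3


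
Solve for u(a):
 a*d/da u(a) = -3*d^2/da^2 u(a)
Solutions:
 u(a) = C1 + C2*erf(sqrt(6)*a/6)


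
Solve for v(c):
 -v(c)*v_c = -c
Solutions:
 v(c) = -sqrt(C1 + c^2)
 v(c) = sqrt(C1 + c^2)


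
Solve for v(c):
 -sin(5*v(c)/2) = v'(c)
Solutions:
 v(c) = -2*acos((-C1 - exp(5*c))/(C1 - exp(5*c)))/5 + 4*pi/5
 v(c) = 2*acos((-C1 - exp(5*c))/(C1 - exp(5*c)))/5


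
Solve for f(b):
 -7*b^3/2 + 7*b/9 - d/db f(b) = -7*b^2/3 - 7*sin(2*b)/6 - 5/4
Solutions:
 f(b) = C1 - 7*b^4/8 + 7*b^3/9 + 7*b^2/18 + 5*b/4 - 7*cos(2*b)/12


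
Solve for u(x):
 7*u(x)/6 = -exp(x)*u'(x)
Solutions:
 u(x) = C1*exp(7*exp(-x)/6)


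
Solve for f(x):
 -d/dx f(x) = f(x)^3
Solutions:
 f(x) = -sqrt(2)*sqrt(-1/(C1 - x))/2
 f(x) = sqrt(2)*sqrt(-1/(C1 - x))/2


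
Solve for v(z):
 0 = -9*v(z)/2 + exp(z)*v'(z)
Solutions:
 v(z) = C1*exp(-9*exp(-z)/2)


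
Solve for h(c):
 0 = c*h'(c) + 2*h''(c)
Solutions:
 h(c) = C1 + C2*erf(c/2)


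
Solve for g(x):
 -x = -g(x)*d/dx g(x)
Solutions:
 g(x) = -sqrt(C1 + x^2)
 g(x) = sqrt(C1 + x^2)


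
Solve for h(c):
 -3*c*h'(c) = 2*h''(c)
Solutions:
 h(c) = C1 + C2*erf(sqrt(3)*c/2)


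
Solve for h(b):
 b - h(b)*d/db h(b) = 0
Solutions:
 h(b) = -sqrt(C1 + b^2)
 h(b) = sqrt(C1 + b^2)


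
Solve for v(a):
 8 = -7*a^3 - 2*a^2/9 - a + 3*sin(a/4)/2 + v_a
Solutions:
 v(a) = C1 + 7*a^4/4 + 2*a^3/27 + a^2/2 + 8*a + 6*cos(a/4)


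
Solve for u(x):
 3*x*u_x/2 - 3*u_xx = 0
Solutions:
 u(x) = C1 + C2*erfi(x/2)


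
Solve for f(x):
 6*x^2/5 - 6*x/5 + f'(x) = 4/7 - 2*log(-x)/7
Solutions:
 f(x) = C1 - 2*x^3/5 + 3*x^2/5 - 2*x*log(-x)/7 + 6*x/7


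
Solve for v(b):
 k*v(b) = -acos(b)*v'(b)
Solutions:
 v(b) = C1*exp(-k*Integral(1/acos(b), b))


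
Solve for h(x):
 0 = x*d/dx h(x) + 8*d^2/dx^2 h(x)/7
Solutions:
 h(x) = C1 + C2*erf(sqrt(7)*x/4)


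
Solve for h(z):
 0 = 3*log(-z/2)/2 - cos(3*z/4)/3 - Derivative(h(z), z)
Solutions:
 h(z) = C1 + 3*z*log(-z)/2 - 3*z/2 - 3*z*log(2)/2 - 4*sin(3*z/4)/9


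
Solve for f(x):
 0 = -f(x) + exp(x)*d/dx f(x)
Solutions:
 f(x) = C1*exp(-exp(-x))


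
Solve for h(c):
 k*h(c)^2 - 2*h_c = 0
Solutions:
 h(c) = -2/(C1 + c*k)


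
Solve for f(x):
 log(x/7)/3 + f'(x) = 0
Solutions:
 f(x) = C1 - x*log(x)/3 + x/3 + x*log(7)/3


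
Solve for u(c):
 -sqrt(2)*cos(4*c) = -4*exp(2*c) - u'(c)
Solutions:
 u(c) = C1 - 2*exp(2*c) + sqrt(2)*sin(4*c)/4


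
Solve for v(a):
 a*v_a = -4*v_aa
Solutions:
 v(a) = C1 + C2*erf(sqrt(2)*a/4)


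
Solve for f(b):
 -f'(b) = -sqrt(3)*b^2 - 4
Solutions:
 f(b) = C1 + sqrt(3)*b^3/3 + 4*b


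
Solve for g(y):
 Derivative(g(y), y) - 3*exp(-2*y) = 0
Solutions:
 g(y) = C1 - 3*exp(-2*y)/2


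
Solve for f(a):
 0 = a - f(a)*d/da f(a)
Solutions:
 f(a) = -sqrt(C1 + a^2)
 f(a) = sqrt(C1 + a^2)


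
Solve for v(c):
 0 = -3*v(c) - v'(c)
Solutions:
 v(c) = C1*exp(-3*c)


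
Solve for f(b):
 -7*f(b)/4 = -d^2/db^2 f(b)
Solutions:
 f(b) = C1*exp(-sqrt(7)*b/2) + C2*exp(sqrt(7)*b/2)


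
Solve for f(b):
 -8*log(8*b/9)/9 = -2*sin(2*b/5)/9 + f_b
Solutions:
 f(b) = C1 - 8*b*log(b)/9 - 8*b*log(2)/3 + 8*b/9 + 16*b*log(3)/9 - 5*cos(2*b/5)/9


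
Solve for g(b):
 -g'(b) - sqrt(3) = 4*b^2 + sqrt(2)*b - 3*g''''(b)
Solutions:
 g(b) = C1 + C4*exp(3^(2/3)*b/3) - 4*b^3/3 - sqrt(2)*b^2/2 - sqrt(3)*b + (C2*sin(3^(1/6)*b/2) + C3*cos(3^(1/6)*b/2))*exp(-3^(2/3)*b/6)


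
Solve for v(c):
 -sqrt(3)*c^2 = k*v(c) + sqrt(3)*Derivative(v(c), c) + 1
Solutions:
 v(c) = C1*exp(-sqrt(3)*c*k/3) - sqrt(3)*c^2/k + 6*c/k^2 - 1/k - 6*sqrt(3)/k^3


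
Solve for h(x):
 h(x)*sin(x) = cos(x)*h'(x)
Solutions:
 h(x) = C1/cos(x)


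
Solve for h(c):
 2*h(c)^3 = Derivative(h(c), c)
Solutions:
 h(c) = -sqrt(2)*sqrt(-1/(C1 + 2*c))/2
 h(c) = sqrt(2)*sqrt(-1/(C1 + 2*c))/2


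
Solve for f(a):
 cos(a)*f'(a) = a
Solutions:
 f(a) = C1 + Integral(a/cos(a), a)


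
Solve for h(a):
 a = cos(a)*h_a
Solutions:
 h(a) = C1 + Integral(a/cos(a), a)


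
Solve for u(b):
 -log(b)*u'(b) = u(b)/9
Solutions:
 u(b) = C1*exp(-li(b)/9)


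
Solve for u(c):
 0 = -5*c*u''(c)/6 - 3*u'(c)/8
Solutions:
 u(c) = C1 + C2*c^(11/20)


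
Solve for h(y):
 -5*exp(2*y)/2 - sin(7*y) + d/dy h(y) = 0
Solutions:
 h(y) = C1 + 5*exp(2*y)/4 - cos(7*y)/7


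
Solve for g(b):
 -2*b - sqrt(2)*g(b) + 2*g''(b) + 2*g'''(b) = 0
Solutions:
 g(b) = C1*exp(-b*(2*2^(2/3)/(-4 + sqrt(-16 + (4 - 27*sqrt(2))^2) + 27*sqrt(2))^(1/3) + 4 + 2^(1/3)*(-4 + sqrt(-16 + (4 - 27*sqrt(2))^2) + 27*sqrt(2))^(1/3))/12)*sin(2^(1/3)*sqrt(3)*b*(-(-4 + sqrt(-16 + (4 - 27*sqrt(2))^2) + 27*sqrt(2))^(1/3) + 2*2^(1/3)/(-4 + sqrt(-16 + (4 - 27*sqrt(2))^2) + 27*sqrt(2))^(1/3))/12) + C2*exp(-b*(2*2^(2/3)/(-4 + sqrt(-16 + (4 - 27*sqrt(2))^2) + 27*sqrt(2))^(1/3) + 4 + 2^(1/3)*(-4 + sqrt(-16 + (4 - 27*sqrt(2))^2) + 27*sqrt(2))^(1/3))/12)*cos(2^(1/3)*sqrt(3)*b*(-(-4 + sqrt(-16 + (4 - 27*sqrt(2))^2) + 27*sqrt(2))^(1/3) + 2*2^(1/3)/(-4 + sqrt(-16 + (4 - 27*sqrt(2))^2) + 27*sqrt(2))^(1/3))/12) + C3*exp(b*(-2 + 2*2^(2/3)/(-4 + sqrt(-16 + (4 - 27*sqrt(2))^2) + 27*sqrt(2))^(1/3) + 2^(1/3)*(-4 + sqrt(-16 + (4 - 27*sqrt(2))^2) + 27*sqrt(2))^(1/3))/6) - sqrt(2)*b


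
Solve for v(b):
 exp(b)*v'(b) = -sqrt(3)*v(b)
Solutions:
 v(b) = C1*exp(sqrt(3)*exp(-b))


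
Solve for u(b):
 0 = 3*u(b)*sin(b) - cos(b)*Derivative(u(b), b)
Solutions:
 u(b) = C1/cos(b)^3


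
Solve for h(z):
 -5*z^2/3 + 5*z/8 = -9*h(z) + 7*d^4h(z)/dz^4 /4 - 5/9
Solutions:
 h(z) = C1*exp(-sqrt(6)*7^(3/4)*z/7) + C2*exp(sqrt(6)*7^(3/4)*z/7) + C3*sin(sqrt(6)*7^(3/4)*z/7) + C4*cos(sqrt(6)*7^(3/4)*z/7) + 5*z^2/27 - 5*z/72 - 5/81


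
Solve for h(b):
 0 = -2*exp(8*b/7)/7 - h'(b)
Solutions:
 h(b) = C1 - exp(8*b/7)/4


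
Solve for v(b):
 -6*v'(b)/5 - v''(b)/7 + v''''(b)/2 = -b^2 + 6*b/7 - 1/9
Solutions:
 v(b) = C1 + C2*exp(-b*(5*2^(2/3)*2205^(1/3)/(sqrt(1749279) + 1323)^(1/3) + 1050^(1/3)*(sqrt(1749279) + 1323)^(1/3))/210)*sin(3^(1/6)*b*(-3^(2/3)*350^(1/3)*(sqrt(1749279) + 1323)^(1/3) + 15*2^(2/3)*245^(1/3)/(sqrt(1749279) + 1323)^(1/3))/210) + C3*exp(-b*(5*2^(2/3)*2205^(1/3)/(sqrt(1749279) + 1323)^(1/3) + 1050^(1/3)*(sqrt(1749279) + 1323)^(1/3))/210)*cos(3^(1/6)*b*(-3^(2/3)*350^(1/3)*(sqrt(1749279) + 1323)^(1/3) + 15*2^(2/3)*245^(1/3)/(sqrt(1749279) + 1323)^(1/3))/210) + C4*exp(b*(5*2^(2/3)*2205^(1/3)/(sqrt(1749279) + 1323)^(1/3) + 1050^(1/3)*(sqrt(1749279) + 1323)^(1/3))/105) + 5*b^3/18 - 115*b^2/252 + 355*b/1764


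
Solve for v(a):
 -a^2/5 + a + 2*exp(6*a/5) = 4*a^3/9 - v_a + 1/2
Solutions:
 v(a) = C1 + a^4/9 + a^3/15 - a^2/2 + a/2 - 5*exp(6*a/5)/3


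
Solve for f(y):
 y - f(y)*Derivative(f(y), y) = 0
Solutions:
 f(y) = -sqrt(C1 + y^2)
 f(y) = sqrt(C1 + y^2)


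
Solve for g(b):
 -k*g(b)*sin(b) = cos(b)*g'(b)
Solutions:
 g(b) = C1*exp(k*log(cos(b)))


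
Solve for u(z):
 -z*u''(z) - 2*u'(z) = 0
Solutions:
 u(z) = C1 + C2/z


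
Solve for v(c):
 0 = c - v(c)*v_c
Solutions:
 v(c) = -sqrt(C1 + c^2)
 v(c) = sqrt(C1 + c^2)


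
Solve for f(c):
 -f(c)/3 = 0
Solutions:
 f(c) = 0


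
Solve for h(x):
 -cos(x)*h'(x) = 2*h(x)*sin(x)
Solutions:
 h(x) = C1*cos(x)^2


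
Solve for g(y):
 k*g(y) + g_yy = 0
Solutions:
 g(y) = C1*exp(-y*sqrt(-k)) + C2*exp(y*sqrt(-k))


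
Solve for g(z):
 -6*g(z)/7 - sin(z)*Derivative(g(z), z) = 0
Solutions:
 g(z) = C1*(cos(z) + 1)^(3/7)/(cos(z) - 1)^(3/7)


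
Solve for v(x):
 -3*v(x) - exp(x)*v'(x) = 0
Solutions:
 v(x) = C1*exp(3*exp(-x))


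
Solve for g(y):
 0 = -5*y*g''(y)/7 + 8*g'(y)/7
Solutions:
 g(y) = C1 + C2*y^(13/5)


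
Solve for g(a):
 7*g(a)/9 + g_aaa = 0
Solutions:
 g(a) = C3*exp(-21^(1/3)*a/3) + (C1*sin(3^(5/6)*7^(1/3)*a/6) + C2*cos(3^(5/6)*7^(1/3)*a/6))*exp(21^(1/3)*a/6)


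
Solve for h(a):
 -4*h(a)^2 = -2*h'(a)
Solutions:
 h(a) = -1/(C1 + 2*a)


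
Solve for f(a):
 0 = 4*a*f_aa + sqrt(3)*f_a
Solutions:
 f(a) = C1 + C2*a^(1 - sqrt(3)/4)


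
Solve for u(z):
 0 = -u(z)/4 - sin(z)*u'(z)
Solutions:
 u(z) = C1*(cos(z) + 1)^(1/8)/(cos(z) - 1)^(1/8)


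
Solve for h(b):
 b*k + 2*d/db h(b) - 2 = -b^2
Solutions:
 h(b) = C1 - b^3/6 - b^2*k/4 + b


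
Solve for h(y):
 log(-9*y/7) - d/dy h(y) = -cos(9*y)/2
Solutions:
 h(y) = C1 + y*log(-y) - y*log(7) - y + 2*y*log(3) + sin(9*y)/18


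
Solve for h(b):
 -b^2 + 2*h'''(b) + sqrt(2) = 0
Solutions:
 h(b) = C1 + C2*b + C3*b^2 + b^5/120 - sqrt(2)*b^3/12


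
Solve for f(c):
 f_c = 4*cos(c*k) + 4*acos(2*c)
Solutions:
 f(c) = C1 + 4*c*acos(2*c) - 2*sqrt(1 - 4*c^2) + 4*Piecewise((sin(c*k)/k, Ne(k, 0)), (c, True))


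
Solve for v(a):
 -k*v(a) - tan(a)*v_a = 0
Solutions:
 v(a) = C1*exp(-k*log(sin(a)))


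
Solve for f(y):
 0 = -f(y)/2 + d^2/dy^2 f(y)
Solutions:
 f(y) = C1*exp(-sqrt(2)*y/2) + C2*exp(sqrt(2)*y/2)


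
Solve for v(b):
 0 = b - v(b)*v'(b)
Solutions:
 v(b) = -sqrt(C1 + b^2)
 v(b) = sqrt(C1 + b^2)


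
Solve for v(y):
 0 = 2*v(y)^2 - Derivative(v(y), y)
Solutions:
 v(y) = -1/(C1 + 2*y)


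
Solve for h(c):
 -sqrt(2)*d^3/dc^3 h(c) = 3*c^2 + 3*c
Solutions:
 h(c) = C1 + C2*c + C3*c^2 - sqrt(2)*c^5/40 - sqrt(2)*c^4/16


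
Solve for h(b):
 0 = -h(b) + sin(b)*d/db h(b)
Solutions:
 h(b) = C1*sqrt(cos(b) - 1)/sqrt(cos(b) + 1)


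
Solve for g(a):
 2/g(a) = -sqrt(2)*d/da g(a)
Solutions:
 g(a) = -sqrt(C1 - 2*sqrt(2)*a)
 g(a) = sqrt(C1 - 2*sqrt(2)*a)


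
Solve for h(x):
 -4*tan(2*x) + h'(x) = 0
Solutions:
 h(x) = C1 - 2*log(cos(2*x))


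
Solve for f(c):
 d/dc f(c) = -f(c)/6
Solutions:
 f(c) = C1*exp(-c/6)


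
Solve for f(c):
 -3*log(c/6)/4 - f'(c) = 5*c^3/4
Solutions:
 f(c) = C1 - 5*c^4/16 - 3*c*log(c)/4 + 3*c/4 + 3*c*log(6)/4


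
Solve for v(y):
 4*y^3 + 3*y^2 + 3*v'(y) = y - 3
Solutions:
 v(y) = C1 - y^4/3 - y^3/3 + y^2/6 - y


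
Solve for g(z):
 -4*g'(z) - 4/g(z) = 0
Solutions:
 g(z) = -sqrt(C1 - 2*z)
 g(z) = sqrt(C1 - 2*z)


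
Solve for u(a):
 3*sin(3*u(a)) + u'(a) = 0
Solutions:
 u(a) = -acos((-C1 - exp(18*a))/(C1 - exp(18*a)))/3 + 2*pi/3
 u(a) = acos((-C1 - exp(18*a))/(C1 - exp(18*a)))/3


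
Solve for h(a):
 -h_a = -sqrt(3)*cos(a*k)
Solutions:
 h(a) = C1 + sqrt(3)*sin(a*k)/k


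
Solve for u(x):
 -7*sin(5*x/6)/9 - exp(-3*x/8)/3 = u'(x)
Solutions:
 u(x) = C1 + 14*cos(5*x/6)/15 + 8*exp(-3*x/8)/9


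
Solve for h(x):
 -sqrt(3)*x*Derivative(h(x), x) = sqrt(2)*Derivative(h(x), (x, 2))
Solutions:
 h(x) = C1 + C2*erf(6^(1/4)*x/2)


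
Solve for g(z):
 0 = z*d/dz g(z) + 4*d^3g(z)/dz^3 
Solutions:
 g(z) = C1 + Integral(C2*airyai(-2^(1/3)*z/2) + C3*airybi(-2^(1/3)*z/2), z)


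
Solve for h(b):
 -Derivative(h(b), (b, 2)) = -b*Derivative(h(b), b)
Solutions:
 h(b) = C1 + C2*erfi(sqrt(2)*b/2)


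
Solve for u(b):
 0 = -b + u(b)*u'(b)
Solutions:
 u(b) = -sqrt(C1 + b^2)
 u(b) = sqrt(C1 + b^2)


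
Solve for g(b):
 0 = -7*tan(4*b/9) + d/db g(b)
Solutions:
 g(b) = C1 - 63*log(cos(4*b/9))/4


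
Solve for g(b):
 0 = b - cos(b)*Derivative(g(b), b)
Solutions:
 g(b) = C1 + Integral(b/cos(b), b)


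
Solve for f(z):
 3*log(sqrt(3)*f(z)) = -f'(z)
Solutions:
 2*Integral(1/(2*log(_y) + log(3)), (_y, f(z)))/3 = C1 - z


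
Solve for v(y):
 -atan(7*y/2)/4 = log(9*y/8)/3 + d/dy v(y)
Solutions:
 v(y) = C1 - y*log(y)/3 - y*atan(7*y/2)/4 - 2*y*log(3)/3 + y/3 + y*log(2) + log(49*y^2 + 4)/28


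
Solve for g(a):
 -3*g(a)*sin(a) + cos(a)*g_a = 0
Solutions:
 g(a) = C1/cos(a)^3


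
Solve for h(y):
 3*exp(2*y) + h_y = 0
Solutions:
 h(y) = C1 - 3*exp(2*y)/2


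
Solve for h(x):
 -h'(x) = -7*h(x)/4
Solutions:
 h(x) = C1*exp(7*x/4)


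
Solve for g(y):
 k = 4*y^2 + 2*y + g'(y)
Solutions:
 g(y) = C1 + k*y - 4*y^3/3 - y^2


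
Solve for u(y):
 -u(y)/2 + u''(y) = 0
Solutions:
 u(y) = C1*exp(-sqrt(2)*y/2) + C2*exp(sqrt(2)*y/2)


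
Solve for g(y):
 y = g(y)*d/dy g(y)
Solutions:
 g(y) = -sqrt(C1 + y^2)
 g(y) = sqrt(C1 + y^2)


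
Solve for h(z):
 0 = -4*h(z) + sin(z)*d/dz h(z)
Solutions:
 h(z) = C1*(cos(z)^2 - 2*cos(z) + 1)/(cos(z)^2 + 2*cos(z) + 1)


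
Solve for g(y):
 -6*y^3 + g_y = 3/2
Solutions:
 g(y) = C1 + 3*y^4/2 + 3*y/2


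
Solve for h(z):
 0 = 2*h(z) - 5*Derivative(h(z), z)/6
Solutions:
 h(z) = C1*exp(12*z/5)


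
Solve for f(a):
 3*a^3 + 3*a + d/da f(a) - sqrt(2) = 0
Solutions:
 f(a) = C1 - 3*a^4/4 - 3*a^2/2 + sqrt(2)*a


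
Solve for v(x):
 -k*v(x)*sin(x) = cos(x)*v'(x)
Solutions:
 v(x) = C1*exp(k*log(cos(x)))


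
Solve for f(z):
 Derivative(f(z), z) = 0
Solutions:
 f(z) = C1


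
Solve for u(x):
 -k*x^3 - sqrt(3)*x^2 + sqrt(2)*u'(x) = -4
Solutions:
 u(x) = C1 + sqrt(2)*k*x^4/8 + sqrt(6)*x^3/6 - 2*sqrt(2)*x


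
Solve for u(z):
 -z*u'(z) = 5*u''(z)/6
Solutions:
 u(z) = C1 + C2*erf(sqrt(15)*z/5)


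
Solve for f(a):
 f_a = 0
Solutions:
 f(a) = C1


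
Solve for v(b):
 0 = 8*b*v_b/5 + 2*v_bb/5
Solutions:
 v(b) = C1 + C2*erf(sqrt(2)*b)


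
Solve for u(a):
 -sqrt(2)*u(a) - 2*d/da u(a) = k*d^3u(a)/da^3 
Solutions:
 u(a) = C1*exp(2^(1/3)*a*(6^(1/3)*(sqrt(6)*sqrt((27 + 16/k)/k^2) + 9*sqrt(2)/k)^(1/3)/12 - 2^(1/3)*3^(5/6)*I*(sqrt(6)*sqrt((27 + 16/k)/k^2) + 9*sqrt(2)/k)^(1/3)/12 + 4/(k*(-3^(1/3) + 3^(5/6)*I)*(sqrt(6)*sqrt((27 + 16/k)/k^2) + 9*sqrt(2)/k)^(1/3)))) + C2*exp(2^(1/3)*a*(6^(1/3)*(sqrt(6)*sqrt((27 + 16/k)/k^2) + 9*sqrt(2)/k)^(1/3)/12 + 2^(1/3)*3^(5/6)*I*(sqrt(6)*sqrt((27 + 16/k)/k^2) + 9*sqrt(2)/k)^(1/3)/12 - 4/(k*(3^(1/3) + 3^(5/6)*I)*(sqrt(6)*sqrt((27 + 16/k)/k^2) + 9*sqrt(2)/k)^(1/3)))) + C3*exp(6^(1/3)*a*(-2^(1/3)*(sqrt(6)*sqrt((27 + 16/k)/k^2) + 9*sqrt(2)/k)^(1/3) + 4*3^(1/3)/(k*(sqrt(6)*sqrt((27 + 16/k)/k^2) + 9*sqrt(2)/k)^(1/3)))/6)


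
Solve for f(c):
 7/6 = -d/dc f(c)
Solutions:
 f(c) = C1 - 7*c/6


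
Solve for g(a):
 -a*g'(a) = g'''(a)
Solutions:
 g(a) = C1 + Integral(C2*airyai(-a) + C3*airybi(-a), a)


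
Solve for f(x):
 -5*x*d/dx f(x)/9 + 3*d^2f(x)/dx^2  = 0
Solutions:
 f(x) = C1 + C2*erfi(sqrt(30)*x/18)


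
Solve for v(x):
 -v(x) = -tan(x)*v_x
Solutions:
 v(x) = C1*sin(x)


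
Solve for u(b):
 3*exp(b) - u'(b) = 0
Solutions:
 u(b) = C1 + 3*exp(b)


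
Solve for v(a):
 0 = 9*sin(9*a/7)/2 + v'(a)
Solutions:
 v(a) = C1 + 7*cos(9*a/7)/2


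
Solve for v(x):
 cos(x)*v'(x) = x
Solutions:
 v(x) = C1 + Integral(x/cos(x), x)


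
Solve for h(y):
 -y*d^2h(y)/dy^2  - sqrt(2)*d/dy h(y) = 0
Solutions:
 h(y) = C1 + C2*y^(1 - sqrt(2))


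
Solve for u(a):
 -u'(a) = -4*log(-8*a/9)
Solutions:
 u(a) = C1 + 4*a*log(-a) + 4*a*(-2*log(3) - 1 + 3*log(2))


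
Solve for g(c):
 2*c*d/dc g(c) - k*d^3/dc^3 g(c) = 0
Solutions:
 g(c) = C1 + Integral(C2*airyai(2^(1/3)*c*(1/k)^(1/3)) + C3*airybi(2^(1/3)*c*(1/k)^(1/3)), c)


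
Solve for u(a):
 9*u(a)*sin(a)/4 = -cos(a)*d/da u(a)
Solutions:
 u(a) = C1*cos(a)^(9/4)


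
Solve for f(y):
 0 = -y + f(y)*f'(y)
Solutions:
 f(y) = -sqrt(C1 + y^2)
 f(y) = sqrt(C1 + y^2)


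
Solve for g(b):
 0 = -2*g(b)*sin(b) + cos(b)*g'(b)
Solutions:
 g(b) = C1/cos(b)^2


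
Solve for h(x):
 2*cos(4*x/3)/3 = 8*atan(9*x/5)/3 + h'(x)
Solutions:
 h(x) = C1 - 8*x*atan(9*x/5)/3 + 20*log(81*x^2 + 25)/27 + sin(4*x/3)/2


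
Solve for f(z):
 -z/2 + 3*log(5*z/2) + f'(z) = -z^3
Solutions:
 f(z) = C1 - z^4/4 + z^2/4 - 3*z*log(z) - 3*z*log(5) + 3*z*log(2) + 3*z


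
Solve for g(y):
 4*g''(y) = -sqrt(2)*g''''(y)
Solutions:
 g(y) = C1 + C2*y + C3*sin(2^(3/4)*y) + C4*cos(2^(3/4)*y)


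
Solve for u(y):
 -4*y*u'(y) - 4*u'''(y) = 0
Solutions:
 u(y) = C1 + Integral(C2*airyai(-y) + C3*airybi(-y), y)


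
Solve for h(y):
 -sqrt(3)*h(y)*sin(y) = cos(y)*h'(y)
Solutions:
 h(y) = C1*cos(y)^(sqrt(3))


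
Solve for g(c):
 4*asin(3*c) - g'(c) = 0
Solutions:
 g(c) = C1 + 4*c*asin(3*c) + 4*sqrt(1 - 9*c^2)/3


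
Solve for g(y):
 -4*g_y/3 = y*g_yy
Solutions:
 g(y) = C1 + C2/y^(1/3)


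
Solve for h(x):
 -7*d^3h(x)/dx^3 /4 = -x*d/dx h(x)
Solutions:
 h(x) = C1 + Integral(C2*airyai(14^(2/3)*x/7) + C3*airybi(14^(2/3)*x/7), x)


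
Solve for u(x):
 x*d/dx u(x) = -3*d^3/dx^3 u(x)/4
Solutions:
 u(x) = C1 + Integral(C2*airyai(-6^(2/3)*x/3) + C3*airybi(-6^(2/3)*x/3), x)


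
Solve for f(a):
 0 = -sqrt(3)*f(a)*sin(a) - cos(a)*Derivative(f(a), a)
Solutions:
 f(a) = C1*cos(a)^(sqrt(3))


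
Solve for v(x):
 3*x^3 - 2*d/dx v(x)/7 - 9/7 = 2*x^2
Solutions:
 v(x) = C1 + 21*x^4/8 - 7*x^3/3 - 9*x/2


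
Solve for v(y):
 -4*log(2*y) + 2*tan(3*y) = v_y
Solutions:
 v(y) = C1 - 4*y*log(y) - 4*y*log(2) + 4*y - 2*log(cos(3*y))/3


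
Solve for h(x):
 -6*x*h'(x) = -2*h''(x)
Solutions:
 h(x) = C1 + C2*erfi(sqrt(6)*x/2)


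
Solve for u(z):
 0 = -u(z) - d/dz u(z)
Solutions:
 u(z) = C1*exp(-z)


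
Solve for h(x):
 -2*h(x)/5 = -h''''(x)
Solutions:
 h(x) = C1*exp(-2^(1/4)*5^(3/4)*x/5) + C2*exp(2^(1/4)*5^(3/4)*x/5) + C3*sin(2^(1/4)*5^(3/4)*x/5) + C4*cos(2^(1/4)*5^(3/4)*x/5)


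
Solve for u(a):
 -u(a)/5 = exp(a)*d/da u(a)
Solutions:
 u(a) = C1*exp(exp(-a)/5)


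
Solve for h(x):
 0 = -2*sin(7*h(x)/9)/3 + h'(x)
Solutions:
 -2*x/3 + 9*log(cos(7*h(x)/9) - 1)/14 - 9*log(cos(7*h(x)/9) + 1)/14 = C1


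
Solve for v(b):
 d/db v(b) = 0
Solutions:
 v(b) = C1


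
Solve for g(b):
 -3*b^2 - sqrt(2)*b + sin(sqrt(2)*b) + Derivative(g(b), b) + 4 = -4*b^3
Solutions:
 g(b) = C1 - b^4 + b^3 + sqrt(2)*b^2/2 - 4*b + sqrt(2)*cos(sqrt(2)*b)/2


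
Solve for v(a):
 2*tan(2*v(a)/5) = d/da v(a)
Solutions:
 v(a) = -5*asin(C1*exp(4*a/5))/2 + 5*pi/2
 v(a) = 5*asin(C1*exp(4*a/5))/2


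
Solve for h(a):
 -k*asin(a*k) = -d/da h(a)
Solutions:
 h(a) = C1 + k*Piecewise((a*asin(a*k) + sqrt(-a^2*k^2 + 1)/k, Ne(k, 0)), (0, True))


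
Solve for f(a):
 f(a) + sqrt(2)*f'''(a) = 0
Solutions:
 f(a) = C3*exp(-2^(5/6)*a/2) + (C1*sin(2^(5/6)*sqrt(3)*a/4) + C2*cos(2^(5/6)*sqrt(3)*a/4))*exp(2^(5/6)*a/4)


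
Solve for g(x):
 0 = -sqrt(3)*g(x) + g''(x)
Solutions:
 g(x) = C1*exp(-3^(1/4)*x) + C2*exp(3^(1/4)*x)


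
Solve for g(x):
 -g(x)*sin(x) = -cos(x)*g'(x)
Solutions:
 g(x) = C1/cos(x)


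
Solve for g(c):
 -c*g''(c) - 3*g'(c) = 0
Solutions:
 g(c) = C1 + C2/c^2


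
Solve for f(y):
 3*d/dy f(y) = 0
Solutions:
 f(y) = C1


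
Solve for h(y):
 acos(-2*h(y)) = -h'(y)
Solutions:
 Integral(1/acos(-2*_y), (_y, h(y))) = C1 - y


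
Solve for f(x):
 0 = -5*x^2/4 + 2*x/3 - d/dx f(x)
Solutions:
 f(x) = C1 - 5*x^3/12 + x^2/3


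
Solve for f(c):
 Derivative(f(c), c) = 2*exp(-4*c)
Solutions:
 f(c) = C1 - exp(-4*c)/2


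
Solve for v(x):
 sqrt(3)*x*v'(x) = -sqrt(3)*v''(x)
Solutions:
 v(x) = C1 + C2*erf(sqrt(2)*x/2)


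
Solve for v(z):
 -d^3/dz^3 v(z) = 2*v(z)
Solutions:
 v(z) = C3*exp(-2^(1/3)*z) + (C1*sin(2^(1/3)*sqrt(3)*z/2) + C2*cos(2^(1/3)*sqrt(3)*z/2))*exp(2^(1/3)*z/2)


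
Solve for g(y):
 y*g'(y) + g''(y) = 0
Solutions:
 g(y) = C1 + C2*erf(sqrt(2)*y/2)


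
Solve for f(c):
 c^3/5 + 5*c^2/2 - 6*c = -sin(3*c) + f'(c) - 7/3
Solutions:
 f(c) = C1 + c^4/20 + 5*c^3/6 - 3*c^2 + 7*c/3 - cos(3*c)/3


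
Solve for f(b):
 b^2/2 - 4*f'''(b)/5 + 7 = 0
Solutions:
 f(b) = C1 + C2*b + C3*b^2 + b^5/96 + 35*b^3/24


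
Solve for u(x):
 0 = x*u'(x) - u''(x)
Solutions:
 u(x) = C1 + C2*erfi(sqrt(2)*x/2)


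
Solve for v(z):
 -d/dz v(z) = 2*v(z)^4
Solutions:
 v(z) = (-3^(2/3) - 3*3^(1/6)*I)*(1/(C1 + 2*z))^(1/3)/6
 v(z) = (-3^(2/3) + 3*3^(1/6)*I)*(1/(C1 + 2*z))^(1/3)/6
 v(z) = (1/(C1 + 6*z))^(1/3)


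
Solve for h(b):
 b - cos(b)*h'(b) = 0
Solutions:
 h(b) = C1 + Integral(b/cos(b), b)


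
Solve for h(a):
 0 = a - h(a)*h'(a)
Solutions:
 h(a) = -sqrt(C1 + a^2)
 h(a) = sqrt(C1 + a^2)


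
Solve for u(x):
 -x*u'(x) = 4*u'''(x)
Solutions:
 u(x) = C1 + Integral(C2*airyai(-2^(1/3)*x/2) + C3*airybi(-2^(1/3)*x/2), x)


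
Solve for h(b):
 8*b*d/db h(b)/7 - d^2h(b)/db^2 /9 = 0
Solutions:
 h(b) = C1 + C2*erfi(6*sqrt(7)*b/7)


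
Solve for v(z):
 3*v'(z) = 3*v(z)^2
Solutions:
 v(z) = -1/(C1 + z)


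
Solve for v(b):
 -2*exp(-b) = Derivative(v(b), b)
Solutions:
 v(b) = C1 + 2*exp(-b)


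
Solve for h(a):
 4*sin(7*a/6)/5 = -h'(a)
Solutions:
 h(a) = C1 + 24*cos(7*a/6)/35


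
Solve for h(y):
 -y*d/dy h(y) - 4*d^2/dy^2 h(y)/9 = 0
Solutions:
 h(y) = C1 + C2*erf(3*sqrt(2)*y/4)


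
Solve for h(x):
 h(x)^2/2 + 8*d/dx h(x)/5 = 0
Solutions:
 h(x) = 16/(C1 + 5*x)


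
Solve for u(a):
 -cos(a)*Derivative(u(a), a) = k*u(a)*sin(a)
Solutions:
 u(a) = C1*exp(k*log(cos(a)))


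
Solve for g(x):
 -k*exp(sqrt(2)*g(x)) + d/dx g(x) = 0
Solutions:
 g(x) = sqrt(2)*(2*log(-1/(C1 + k*x)) - log(2))/4


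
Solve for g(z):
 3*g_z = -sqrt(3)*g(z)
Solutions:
 g(z) = C1*exp(-sqrt(3)*z/3)


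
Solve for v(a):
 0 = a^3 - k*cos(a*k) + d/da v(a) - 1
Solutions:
 v(a) = C1 - a^4/4 + a + sin(a*k)


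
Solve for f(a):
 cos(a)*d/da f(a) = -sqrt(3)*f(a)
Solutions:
 f(a) = C1*(sin(a) - 1)^(sqrt(3)/2)/(sin(a) + 1)^(sqrt(3)/2)


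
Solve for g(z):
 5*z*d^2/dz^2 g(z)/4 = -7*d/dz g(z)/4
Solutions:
 g(z) = C1 + C2/z^(2/5)


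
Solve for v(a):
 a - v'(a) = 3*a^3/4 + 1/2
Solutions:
 v(a) = C1 - 3*a^4/16 + a^2/2 - a/2


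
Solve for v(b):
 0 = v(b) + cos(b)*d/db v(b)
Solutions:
 v(b) = C1*sqrt(sin(b) - 1)/sqrt(sin(b) + 1)


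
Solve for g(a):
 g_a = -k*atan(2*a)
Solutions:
 g(a) = C1 - k*(a*atan(2*a) - log(4*a^2 + 1)/4)


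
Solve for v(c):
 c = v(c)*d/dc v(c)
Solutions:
 v(c) = -sqrt(C1 + c^2)
 v(c) = sqrt(C1 + c^2)


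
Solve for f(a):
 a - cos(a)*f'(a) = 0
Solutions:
 f(a) = C1 + Integral(a/cos(a), a)


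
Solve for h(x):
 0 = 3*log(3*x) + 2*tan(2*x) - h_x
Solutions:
 h(x) = C1 + 3*x*log(x) - 3*x + 3*x*log(3) - log(cos(2*x))


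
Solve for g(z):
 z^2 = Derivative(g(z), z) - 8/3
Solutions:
 g(z) = C1 + z^3/3 + 8*z/3


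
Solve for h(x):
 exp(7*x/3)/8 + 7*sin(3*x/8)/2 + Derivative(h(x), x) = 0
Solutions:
 h(x) = C1 - 3*exp(7*x/3)/56 + 28*cos(3*x/8)/3


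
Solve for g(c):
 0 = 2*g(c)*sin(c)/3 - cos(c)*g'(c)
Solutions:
 g(c) = C1/cos(c)^(2/3)


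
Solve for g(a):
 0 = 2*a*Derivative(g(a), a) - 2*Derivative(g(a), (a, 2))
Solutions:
 g(a) = C1 + C2*erfi(sqrt(2)*a/2)


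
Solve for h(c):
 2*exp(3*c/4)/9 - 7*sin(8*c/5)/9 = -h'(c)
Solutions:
 h(c) = C1 - 8*exp(3*c/4)/27 - 35*cos(8*c/5)/72


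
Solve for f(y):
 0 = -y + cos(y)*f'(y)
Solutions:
 f(y) = C1 + Integral(y/cos(y), y)


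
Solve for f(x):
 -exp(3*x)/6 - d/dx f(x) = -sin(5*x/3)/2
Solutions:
 f(x) = C1 - exp(3*x)/18 - 3*cos(5*x/3)/10


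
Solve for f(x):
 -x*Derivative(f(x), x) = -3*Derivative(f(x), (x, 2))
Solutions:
 f(x) = C1 + C2*erfi(sqrt(6)*x/6)


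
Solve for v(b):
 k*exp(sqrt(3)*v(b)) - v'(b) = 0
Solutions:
 v(b) = sqrt(3)*(2*log(-1/(C1 + b*k)) - log(3))/6


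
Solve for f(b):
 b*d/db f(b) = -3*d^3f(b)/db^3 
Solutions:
 f(b) = C1 + Integral(C2*airyai(-3^(2/3)*b/3) + C3*airybi(-3^(2/3)*b/3), b)


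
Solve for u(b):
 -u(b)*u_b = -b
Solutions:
 u(b) = -sqrt(C1 + b^2)
 u(b) = sqrt(C1 + b^2)


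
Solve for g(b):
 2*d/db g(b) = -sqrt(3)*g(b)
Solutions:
 g(b) = C1*exp(-sqrt(3)*b/2)


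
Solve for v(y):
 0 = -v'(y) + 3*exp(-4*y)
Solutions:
 v(y) = C1 - 3*exp(-4*y)/4


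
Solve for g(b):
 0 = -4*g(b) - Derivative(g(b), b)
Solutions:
 g(b) = C1*exp(-4*b)


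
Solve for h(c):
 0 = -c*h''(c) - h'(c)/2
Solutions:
 h(c) = C1 + C2*sqrt(c)


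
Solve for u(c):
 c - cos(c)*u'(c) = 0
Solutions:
 u(c) = C1 + Integral(c/cos(c), c)


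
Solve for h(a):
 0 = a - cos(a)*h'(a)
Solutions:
 h(a) = C1 + Integral(a/cos(a), a)


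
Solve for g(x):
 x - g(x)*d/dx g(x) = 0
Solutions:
 g(x) = -sqrt(C1 + x^2)
 g(x) = sqrt(C1 + x^2)


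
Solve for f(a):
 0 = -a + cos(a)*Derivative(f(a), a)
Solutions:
 f(a) = C1 + Integral(a/cos(a), a)


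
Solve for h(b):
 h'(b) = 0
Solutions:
 h(b) = C1


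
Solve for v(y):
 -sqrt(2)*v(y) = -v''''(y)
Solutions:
 v(y) = C1*exp(-2^(1/8)*y) + C2*exp(2^(1/8)*y) + C3*sin(2^(1/8)*y) + C4*cos(2^(1/8)*y)


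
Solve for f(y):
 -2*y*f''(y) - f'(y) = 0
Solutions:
 f(y) = C1 + C2*sqrt(y)


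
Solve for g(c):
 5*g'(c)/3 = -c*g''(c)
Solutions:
 g(c) = C1 + C2/c^(2/3)


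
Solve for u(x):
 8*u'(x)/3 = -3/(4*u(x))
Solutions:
 u(x) = -sqrt(C1 - 9*x)/4
 u(x) = sqrt(C1 - 9*x)/4


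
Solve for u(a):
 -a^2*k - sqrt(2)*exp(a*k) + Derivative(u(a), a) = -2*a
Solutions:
 u(a) = C1 + a^3*k/3 - a^2 + sqrt(2)*exp(a*k)/k


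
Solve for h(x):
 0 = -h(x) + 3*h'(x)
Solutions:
 h(x) = C1*exp(x/3)


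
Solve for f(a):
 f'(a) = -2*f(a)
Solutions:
 f(a) = C1*exp(-2*a)


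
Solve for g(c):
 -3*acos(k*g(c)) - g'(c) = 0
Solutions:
 Integral(1/acos(_y*k), (_y, g(c))) = C1 - 3*c


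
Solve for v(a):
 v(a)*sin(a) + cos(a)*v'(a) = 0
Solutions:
 v(a) = C1*cos(a)


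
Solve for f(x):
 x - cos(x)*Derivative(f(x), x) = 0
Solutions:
 f(x) = C1 + Integral(x/cos(x), x)


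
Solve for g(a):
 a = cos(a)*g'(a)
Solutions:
 g(a) = C1 + Integral(a/cos(a), a)


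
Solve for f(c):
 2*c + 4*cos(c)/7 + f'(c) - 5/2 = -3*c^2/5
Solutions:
 f(c) = C1 - c^3/5 - c^2 + 5*c/2 - 4*sin(c)/7


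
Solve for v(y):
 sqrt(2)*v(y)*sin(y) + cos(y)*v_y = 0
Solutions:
 v(y) = C1*cos(y)^(sqrt(2))


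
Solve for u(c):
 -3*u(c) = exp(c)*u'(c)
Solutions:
 u(c) = C1*exp(3*exp(-c))


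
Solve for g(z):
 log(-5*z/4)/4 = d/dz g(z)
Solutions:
 g(z) = C1 + z*log(-z)/4 + z*(-2*log(2) - 1 + log(5))/4


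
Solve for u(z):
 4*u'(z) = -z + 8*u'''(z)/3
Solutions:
 u(z) = C1 + C2*exp(-sqrt(6)*z/2) + C3*exp(sqrt(6)*z/2) - z^2/8


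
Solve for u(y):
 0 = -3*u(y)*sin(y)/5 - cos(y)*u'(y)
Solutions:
 u(y) = C1*cos(y)^(3/5)


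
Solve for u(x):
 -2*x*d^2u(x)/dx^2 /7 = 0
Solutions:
 u(x) = C1 + C2*x


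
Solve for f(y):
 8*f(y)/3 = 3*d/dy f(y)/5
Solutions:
 f(y) = C1*exp(40*y/9)


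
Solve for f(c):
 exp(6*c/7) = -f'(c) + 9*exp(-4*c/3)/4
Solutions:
 f(c) = C1 - 7*exp(6*c/7)/6 - 27*exp(-4*c/3)/16


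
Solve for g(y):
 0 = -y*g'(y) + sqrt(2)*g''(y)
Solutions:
 g(y) = C1 + C2*erfi(2^(1/4)*y/2)


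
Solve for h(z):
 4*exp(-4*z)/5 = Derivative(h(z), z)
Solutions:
 h(z) = C1 - exp(-4*z)/5


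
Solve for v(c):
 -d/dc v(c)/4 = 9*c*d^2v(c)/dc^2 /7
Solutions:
 v(c) = C1 + C2*c^(29/36)


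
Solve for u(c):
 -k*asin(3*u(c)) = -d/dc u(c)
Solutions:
 Integral(1/asin(3*_y), (_y, u(c))) = C1 + c*k


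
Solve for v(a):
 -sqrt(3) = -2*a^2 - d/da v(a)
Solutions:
 v(a) = C1 - 2*a^3/3 + sqrt(3)*a


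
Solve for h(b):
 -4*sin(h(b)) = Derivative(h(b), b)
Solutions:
 h(b) = -acos((-C1 - exp(8*b))/(C1 - exp(8*b))) + 2*pi
 h(b) = acos((-C1 - exp(8*b))/(C1 - exp(8*b)))


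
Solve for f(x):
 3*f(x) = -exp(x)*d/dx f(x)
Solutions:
 f(x) = C1*exp(3*exp(-x))


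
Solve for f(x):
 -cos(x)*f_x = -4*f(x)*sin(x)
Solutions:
 f(x) = C1/cos(x)^4


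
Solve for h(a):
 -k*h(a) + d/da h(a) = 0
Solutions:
 h(a) = C1*exp(a*k)


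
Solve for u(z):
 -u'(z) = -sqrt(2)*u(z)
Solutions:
 u(z) = C1*exp(sqrt(2)*z)


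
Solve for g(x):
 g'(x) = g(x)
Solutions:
 g(x) = C1*exp(x)


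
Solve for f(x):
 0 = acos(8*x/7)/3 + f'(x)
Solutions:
 f(x) = C1 - x*acos(8*x/7)/3 + sqrt(49 - 64*x^2)/24


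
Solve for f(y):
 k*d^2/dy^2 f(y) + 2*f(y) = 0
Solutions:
 f(y) = C1*exp(-sqrt(2)*y*sqrt(-1/k)) + C2*exp(sqrt(2)*y*sqrt(-1/k))


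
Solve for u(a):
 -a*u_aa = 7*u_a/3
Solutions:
 u(a) = C1 + C2/a^(4/3)


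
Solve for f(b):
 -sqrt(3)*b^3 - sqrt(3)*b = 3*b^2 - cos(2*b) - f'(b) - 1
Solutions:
 f(b) = C1 + sqrt(3)*b^4/4 + b^3 + sqrt(3)*b^2/2 - b - sin(2*b)/2


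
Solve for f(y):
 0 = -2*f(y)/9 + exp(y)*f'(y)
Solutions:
 f(y) = C1*exp(-2*exp(-y)/9)


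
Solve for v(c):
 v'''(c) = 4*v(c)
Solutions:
 v(c) = C3*exp(2^(2/3)*c) + (C1*sin(2^(2/3)*sqrt(3)*c/2) + C2*cos(2^(2/3)*sqrt(3)*c/2))*exp(-2^(2/3)*c/2)


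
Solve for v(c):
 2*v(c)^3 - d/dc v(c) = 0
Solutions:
 v(c) = -sqrt(2)*sqrt(-1/(C1 + 2*c))/2
 v(c) = sqrt(2)*sqrt(-1/(C1 + 2*c))/2


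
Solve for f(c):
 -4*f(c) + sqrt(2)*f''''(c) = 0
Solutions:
 f(c) = C1*exp(-2^(3/8)*c) + C2*exp(2^(3/8)*c) + C3*sin(2^(3/8)*c) + C4*cos(2^(3/8)*c)


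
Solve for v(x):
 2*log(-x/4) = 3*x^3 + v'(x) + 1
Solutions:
 v(x) = C1 - 3*x^4/4 + 2*x*log(-x) + x*(-3 - 4*log(2))


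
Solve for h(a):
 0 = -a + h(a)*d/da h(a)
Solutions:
 h(a) = -sqrt(C1 + a^2)
 h(a) = sqrt(C1 + a^2)


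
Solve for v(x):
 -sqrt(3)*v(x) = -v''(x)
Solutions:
 v(x) = C1*exp(-3^(1/4)*x) + C2*exp(3^(1/4)*x)


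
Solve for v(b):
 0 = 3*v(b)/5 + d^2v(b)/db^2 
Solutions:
 v(b) = C1*sin(sqrt(15)*b/5) + C2*cos(sqrt(15)*b/5)


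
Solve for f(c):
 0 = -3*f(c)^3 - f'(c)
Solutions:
 f(c) = -sqrt(2)*sqrt(-1/(C1 - 3*c))/2
 f(c) = sqrt(2)*sqrt(-1/(C1 - 3*c))/2


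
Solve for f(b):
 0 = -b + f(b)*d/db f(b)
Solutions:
 f(b) = -sqrt(C1 + b^2)
 f(b) = sqrt(C1 + b^2)


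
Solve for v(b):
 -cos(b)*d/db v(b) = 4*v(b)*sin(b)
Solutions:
 v(b) = C1*cos(b)^4


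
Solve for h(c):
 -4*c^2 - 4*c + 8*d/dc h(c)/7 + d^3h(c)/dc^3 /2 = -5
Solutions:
 h(c) = C1 + C2*sin(4*sqrt(7)*c/7) + C3*cos(4*sqrt(7)*c/7) + 7*c^3/6 + 7*c^2/4 - 119*c/16


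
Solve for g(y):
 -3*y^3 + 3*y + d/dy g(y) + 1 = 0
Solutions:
 g(y) = C1 + 3*y^4/4 - 3*y^2/2 - y


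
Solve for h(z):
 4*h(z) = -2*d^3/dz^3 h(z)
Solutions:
 h(z) = C3*exp(-2^(1/3)*z) + (C1*sin(2^(1/3)*sqrt(3)*z/2) + C2*cos(2^(1/3)*sqrt(3)*z/2))*exp(2^(1/3)*z/2)


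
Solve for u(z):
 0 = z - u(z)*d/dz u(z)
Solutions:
 u(z) = -sqrt(C1 + z^2)
 u(z) = sqrt(C1 + z^2)


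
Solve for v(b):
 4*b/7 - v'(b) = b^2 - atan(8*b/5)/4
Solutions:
 v(b) = C1 - b^3/3 + 2*b^2/7 + b*atan(8*b/5)/4 - 5*log(64*b^2 + 25)/64


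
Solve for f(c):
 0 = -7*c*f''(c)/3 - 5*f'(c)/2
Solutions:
 f(c) = C1 + C2/c^(1/14)


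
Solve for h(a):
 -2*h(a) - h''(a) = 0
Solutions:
 h(a) = C1*sin(sqrt(2)*a) + C2*cos(sqrt(2)*a)


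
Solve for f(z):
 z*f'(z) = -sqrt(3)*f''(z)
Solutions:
 f(z) = C1 + C2*erf(sqrt(2)*3^(3/4)*z/6)


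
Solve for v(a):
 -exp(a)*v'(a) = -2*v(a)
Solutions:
 v(a) = C1*exp(-2*exp(-a))


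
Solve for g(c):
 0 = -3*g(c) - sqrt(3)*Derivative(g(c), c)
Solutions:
 g(c) = C1*exp(-sqrt(3)*c)


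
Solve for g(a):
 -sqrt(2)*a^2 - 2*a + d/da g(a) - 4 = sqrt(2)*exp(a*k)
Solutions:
 g(a) = C1 + sqrt(2)*a^3/3 + a^2 + 4*a + sqrt(2)*exp(a*k)/k


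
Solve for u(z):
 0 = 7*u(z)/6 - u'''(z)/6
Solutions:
 u(z) = C3*exp(7^(1/3)*z) + (C1*sin(sqrt(3)*7^(1/3)*z/2) + C2*cos(sqrt(3)*7^(1/3)*z/2))*exp(-7^(1/3)*z/2)


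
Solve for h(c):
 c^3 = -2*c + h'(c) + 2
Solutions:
 h(c) = C1 + c^4/4 + c^2 - 2*c


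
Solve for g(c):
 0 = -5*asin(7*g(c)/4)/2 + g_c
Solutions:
 Integral(1/asin(7*_y/4), (_y, g(c))) = C1 + 5*c/2


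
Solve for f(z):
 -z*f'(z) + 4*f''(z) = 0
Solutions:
 f(z) = C1 + C2*erfi(sqrt(2)*z/4)


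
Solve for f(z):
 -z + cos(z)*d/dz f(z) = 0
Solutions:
 f(z) = C1 + Integral(z/cos(z), z)


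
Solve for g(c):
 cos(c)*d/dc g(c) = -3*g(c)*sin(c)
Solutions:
 g(c) = C1*cos(c)^3


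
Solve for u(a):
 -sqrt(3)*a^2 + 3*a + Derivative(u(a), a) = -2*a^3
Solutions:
 u(a) = C1 - a^4/2 + sqrt(3)*a^3/3 - 3*a^2/2


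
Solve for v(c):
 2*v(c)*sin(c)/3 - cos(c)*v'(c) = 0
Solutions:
 v(c) = C1/cos(c)^(2/3)


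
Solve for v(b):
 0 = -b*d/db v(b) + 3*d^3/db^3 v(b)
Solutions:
 v(b) = C1 + Integral(C2*airyai(3^(2/3)*b/3) + C3*airybi(3^(2/3)*b/3), b)


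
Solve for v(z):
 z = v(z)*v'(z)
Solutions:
 v(z) = -sqrt(C1 + z^2)
 v(z) = sqrt(C1 + z^2)


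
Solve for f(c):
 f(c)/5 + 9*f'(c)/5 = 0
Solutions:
 f(c) = C1*exp(-c/9)


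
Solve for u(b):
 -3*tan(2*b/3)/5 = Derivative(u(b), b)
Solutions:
 u(b) = C1 + 9*log(cos(2*b/3))/10


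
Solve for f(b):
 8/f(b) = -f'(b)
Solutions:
 f(b) = -sqrt(C1 - 16*b)
 f(b) = sqrt(C1 - 16*b)


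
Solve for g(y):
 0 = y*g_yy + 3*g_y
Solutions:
 g(y) = C1 + C2/y^2


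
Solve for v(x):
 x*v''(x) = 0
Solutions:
 v(x) = C1 + C2*x


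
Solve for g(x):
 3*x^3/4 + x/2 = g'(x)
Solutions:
 g(x) = C1 + 3*x^4/16 + x^2/4


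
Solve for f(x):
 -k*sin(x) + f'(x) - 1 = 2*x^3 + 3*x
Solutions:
 f(x) = C1 - k*cos(x) + x^4/2 + 3*x^2/2 + x


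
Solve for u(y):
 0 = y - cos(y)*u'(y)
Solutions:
 u(y) = C1 + Integral(y/cos(y), y)


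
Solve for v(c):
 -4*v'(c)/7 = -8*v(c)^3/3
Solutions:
 v(c) = -sqrt(6)*sqrt(-1/(C1 + 14*c))/2
 v(c) = sqrt(6)*sqrt(-1/(C1 + 14*c))/2


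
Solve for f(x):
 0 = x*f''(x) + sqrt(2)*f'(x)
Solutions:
 f(x) = C1 + C2*x^(1 - sqrt(2))


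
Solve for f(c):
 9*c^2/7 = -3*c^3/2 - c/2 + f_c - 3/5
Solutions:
 f(c) = C1 + 3*c^4/8 + 3*c^3/7 + c^2/4 + 3*c/5


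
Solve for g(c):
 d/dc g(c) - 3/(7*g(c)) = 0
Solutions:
 g(c) = -sqrt(C1 + 42*c)/7
 g(c) = sqrt(C1 + 42*c)/7


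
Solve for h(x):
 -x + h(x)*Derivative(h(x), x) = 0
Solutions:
 h(x) = -sqrt(C1 + x^2)
 h(x) = sqrt(C1 + x^2)


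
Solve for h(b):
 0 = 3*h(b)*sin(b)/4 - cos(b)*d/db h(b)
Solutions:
 h(b) = C1/cos(b)^(3/4)


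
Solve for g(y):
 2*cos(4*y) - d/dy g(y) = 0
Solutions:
 g(y) = C1 + sin(4*y)/2


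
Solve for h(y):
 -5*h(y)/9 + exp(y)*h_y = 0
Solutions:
 h(y) = C1*exp(-5*exp(-y)/9)


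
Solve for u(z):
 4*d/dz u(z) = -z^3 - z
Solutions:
 u(z) = C1 - z^4/16 - z^2/8


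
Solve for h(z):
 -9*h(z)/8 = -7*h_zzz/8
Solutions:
 h(z) = C3*exp(21^(2/3)*z/7) + (C1*sin(3*3^(1/6)*7^(2/3)*z/14) + C2*cos(3*3^(1/6)*7^(2/3)*z/14))*exp(-21^(2/3)*z/14)


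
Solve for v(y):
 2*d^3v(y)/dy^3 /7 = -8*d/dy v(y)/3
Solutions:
 v(y) = C1 + C2*sin(2*sqrt(21)*y/3) + C3*cos(2*sqrt(21)*y/3)


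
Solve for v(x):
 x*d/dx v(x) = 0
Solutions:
 v(x) = C1


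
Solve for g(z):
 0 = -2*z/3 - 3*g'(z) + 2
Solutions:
 g(z) = C1 - z^2/9 + 2*z/3


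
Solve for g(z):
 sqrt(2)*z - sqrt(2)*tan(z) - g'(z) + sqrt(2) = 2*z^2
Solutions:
 g(z) = C1 - 2*z^3/3 + sqrt(2)*z^2/2 + sqrt(2)*z + sqrt(2)*log(cos(z))


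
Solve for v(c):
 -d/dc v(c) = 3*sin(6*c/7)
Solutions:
 v(c) = C1 + 7*cos(6*c/7)/2


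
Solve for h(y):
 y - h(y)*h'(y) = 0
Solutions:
 h(y) = -sqrt(C1 + y^2)
 h(y) = sqrt(C1 + y^2)


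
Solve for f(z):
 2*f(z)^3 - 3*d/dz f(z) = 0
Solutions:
 f(z) = -sqrt(6)*sqrt(-1/(C1 + 2*z))/2
 f(z) = sqrt(6)*sqrt(-1/(C1 + 2*z))/2


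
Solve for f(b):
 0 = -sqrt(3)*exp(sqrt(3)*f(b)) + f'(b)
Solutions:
 f(b) = sqrt(3)*(2*log(-1/(C1 + sqrt(3)*b)) - log(3))/6


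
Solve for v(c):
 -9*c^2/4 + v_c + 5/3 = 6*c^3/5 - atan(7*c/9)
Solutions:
 v(c) = C1 + 3*c^4/10 + 3*c^3/4 - c*atan(7*c/9) - 5*c/3 + 9*log(49*c^2 + 81)/14


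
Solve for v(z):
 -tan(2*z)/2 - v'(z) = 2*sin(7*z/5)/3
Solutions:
 v(z) = C1 + log(cos(2*z))/4 + 10*cos(7*z/5)/21


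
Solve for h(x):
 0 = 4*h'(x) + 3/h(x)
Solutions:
 h(x) = -sqrt(C1 - 6*x)/2
 h(x) = sqrt(C1 - 6*x)/2


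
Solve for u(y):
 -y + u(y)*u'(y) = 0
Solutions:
 u(y) = -sqrt(C1 + y^2)
 u(y) = sqrt(C1 + y^2)


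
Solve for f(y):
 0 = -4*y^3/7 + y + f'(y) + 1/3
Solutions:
 f(y) = C1 + y^4/7 - y^2/2 - y/3


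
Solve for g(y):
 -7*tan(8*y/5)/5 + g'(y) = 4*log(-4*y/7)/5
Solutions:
 g(y) = C1 + 4*y*log(-y)/5 - 4*y*log(7)/5 - 4*y/5 + 8*y*log(2)/5 - 7*log(cos(8*y/5))/8


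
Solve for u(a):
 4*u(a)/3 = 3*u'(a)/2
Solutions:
 u(a) = C1*exp(8*a/9)


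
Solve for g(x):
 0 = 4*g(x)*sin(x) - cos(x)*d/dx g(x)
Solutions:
 g(x) = C1/cos(x)^4


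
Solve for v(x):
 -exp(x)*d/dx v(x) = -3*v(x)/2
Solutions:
 v(x) = C1*exp(-3*exp(-x)/2)


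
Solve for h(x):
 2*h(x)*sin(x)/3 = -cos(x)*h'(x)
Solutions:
 h(x) = C1*cos(x)^(2/3)


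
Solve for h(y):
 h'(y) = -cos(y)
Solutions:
 h(y) = C1 - sin(y)


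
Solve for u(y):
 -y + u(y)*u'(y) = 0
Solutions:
 u(y) = -sqrt(C1 + y^2)
 u(y) = sqrt(C1 + y^2)


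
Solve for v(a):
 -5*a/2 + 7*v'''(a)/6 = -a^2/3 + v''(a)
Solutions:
 v(a) = C1 + C2*a + C3*exp(6*a/7) + a^4/36 - 31*a^3/108 - 217*a^2/216
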